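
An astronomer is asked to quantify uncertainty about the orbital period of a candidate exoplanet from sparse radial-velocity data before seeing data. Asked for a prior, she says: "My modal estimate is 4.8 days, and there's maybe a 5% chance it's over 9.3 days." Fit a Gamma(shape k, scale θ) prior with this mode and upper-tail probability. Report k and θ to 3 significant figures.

k ≈ 7.35, θ ≈ 0.756

Gamma(k,θ) with k>1 has mode (k−1)θ, so θ = 4.8/(k−1).
Need P(X < 9.3) = 0.95 with θ tied to k this way. Start at k = 2, θ = 4.8: P(X<9.3) ≈ 0.577.
Too low — raise k to concentrate. Iterating converges to k ≈ 7.35.
Then θ = 4.8/(7.35−1) ≈ 0.756.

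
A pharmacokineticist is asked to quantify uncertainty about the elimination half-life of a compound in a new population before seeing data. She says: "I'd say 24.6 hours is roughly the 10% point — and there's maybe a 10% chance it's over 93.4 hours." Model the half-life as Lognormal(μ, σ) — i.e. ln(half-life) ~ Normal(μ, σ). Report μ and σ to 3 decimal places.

If T ~ Lognormal(μ,σ) then ln T ~ Normal(μ,σ), so the p-quantile of ln T is μ + z_p·σ.
ln(24.6) = 3.203 and ln(93.4) = 4.537; z_{0.1} = -1.282, z_{0.9} = 1.282.
σ = (4.537 − 3.203)/(1.282 − (-1.282)) = 0.521.
μ = 3.203 − (-1.282)·0.521 = 3.870.

μ ≈ 3.870, σ ≈ 0.521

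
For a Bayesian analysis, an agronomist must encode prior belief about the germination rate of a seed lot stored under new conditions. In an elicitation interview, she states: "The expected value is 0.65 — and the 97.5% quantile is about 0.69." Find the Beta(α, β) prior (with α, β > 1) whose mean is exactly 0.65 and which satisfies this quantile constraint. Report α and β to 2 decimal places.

With mean 0.65 fixed, write α = 0.65s, β = 0.35s where s = α+β.
Need P(θ < 0.69) = 0.975 under Beta(0.65s, 0.35s). Normal approximation: (q−m)/√(m(1−m)/s) ≈ z_{0.975} = 1.96, so s ≈ 0.65·0.35·(1.96)²/(0.69−0.65)² = 546.2.
At s = 546.2: P(θ<0.69) ≈ 0.977. Adjusting to match 0.975 gives s ≈ 530.37.
So α = 0.65·530.37 ≈ 344.74, β = 0.35·530.37 ≈ 185.63.

α ≈ 344.74, β ≈ 185.63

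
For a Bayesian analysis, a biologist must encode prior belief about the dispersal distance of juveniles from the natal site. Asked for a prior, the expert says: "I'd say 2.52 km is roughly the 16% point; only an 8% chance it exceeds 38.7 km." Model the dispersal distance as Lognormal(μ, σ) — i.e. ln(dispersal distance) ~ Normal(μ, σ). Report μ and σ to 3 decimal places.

If T ~ Lognormal(μ,σ) then ln T ~ Normal(μ,σ), so the p-quantile of ln T is μ + z_p·σ.
ln(2.52) = 0.9243 and ln(38.7) = 3.656; z_{0.16} = -0.9945, z_{0.92} = 1.405.
σ = (3.656 − 0.9243)/(1.405 − (-0.9945)) = 1.138.
μ = 0.9243 − (-0.9945)·1.138 = 2.056.

μ ≈ 2.056, σ ≈ 1.138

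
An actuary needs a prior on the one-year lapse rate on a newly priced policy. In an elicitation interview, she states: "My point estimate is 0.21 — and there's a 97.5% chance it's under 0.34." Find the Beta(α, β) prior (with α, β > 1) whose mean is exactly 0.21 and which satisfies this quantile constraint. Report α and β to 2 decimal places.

α ≈ 9.29, β ≈ 34.96

With mean 0.21 fixed, write α = 0.21s, β = 0.79s where s = α+β.
Need P(θ < 0.34) = 0.975 under Beta(0.21s, 0.79s). Normal approximation: (q−m)/√(m(1−m)/s) ≈ z_{0.975} = 1.96, so s ≈ 0.21·0.79·(1.96)²/(0.34−0.21)² = 37.7.
At s = 37.7: P(θ<0.34) ≈ 0.966. Adjusting to match 0.975 gives s ≈ 44.26.
So α = 0.21·44.26 ≈ 9.29, β = 0.79·44.26 ≈ 34.96.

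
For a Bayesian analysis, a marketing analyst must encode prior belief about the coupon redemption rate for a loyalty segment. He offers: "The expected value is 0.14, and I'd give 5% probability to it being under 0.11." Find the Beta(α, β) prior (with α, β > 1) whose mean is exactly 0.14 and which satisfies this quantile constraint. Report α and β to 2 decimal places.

With mean 0.14 fixed, write α = 0.14s, β = 0.86s where s = α+β.
Need P(θ < 0.11) = 0.05 under Beta(0.14s, 0.86s). Normal approximation: (q−m)/√(m(1−m)/s) ≈ z_{0.05} = -1.64, so s ≈ 0.14·0.86·(-1.64)²/(0.11−0.14)² = 361.9.
At s = 361.9: P(θ<0.11) ≈ 0.043. Adjusting to match 0.05 gives s ≈ 332.02.
So α = 0.14·332.02 ≈ 46.48, β = 0.86·332.02 ≈ 285.54.

α ≈ 46.48, β ≈ 285.54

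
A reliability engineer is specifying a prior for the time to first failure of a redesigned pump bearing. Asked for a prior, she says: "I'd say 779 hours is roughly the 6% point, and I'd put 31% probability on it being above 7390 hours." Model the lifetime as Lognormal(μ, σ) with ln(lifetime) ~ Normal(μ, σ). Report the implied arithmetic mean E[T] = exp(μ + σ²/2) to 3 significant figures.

E[T] ≈ 7830 hours

If T ~ Lognormal(μ,σ) then ln T ~ Normal(μ,σ), so the p-quantile of ln T is μ + z_p·σ.
ln(779) = 6.658 and ln(7390) = 8.908; z_{0.06} = -1.555, z_{0.69} = 0.4959.
σ = (8.908 − 6.658)/(0.4959 − (-1.555)) = 1.097.
μ = 6.658 − (-1.555)·1.097 = 8.364.
E[T] = exp(μ + σ²/2) = exp(8.364 + 0.6019) = 7830 hours.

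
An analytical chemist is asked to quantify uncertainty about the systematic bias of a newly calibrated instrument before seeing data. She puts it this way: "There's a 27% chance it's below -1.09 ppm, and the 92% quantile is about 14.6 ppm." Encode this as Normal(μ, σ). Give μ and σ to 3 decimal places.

The p-quantile of Normal(μ,σ) is μ + z_p·σ, with z_{0.27} = -0.6128 and z_{0.92} = 1.405.
Eliminate σ: μ = (z₂·x₁ − z₁·x₂)/(z₂ − z₁) = (1.405·-1.09 − (-0.6128)·14.6)/2.018 = 3.675.
Then σ = (x₂ − x₁)/(z₂ − z₁) = (14.6 − -1.09)/2.018 = 7.775.

μ = 3.675, σ = 7.775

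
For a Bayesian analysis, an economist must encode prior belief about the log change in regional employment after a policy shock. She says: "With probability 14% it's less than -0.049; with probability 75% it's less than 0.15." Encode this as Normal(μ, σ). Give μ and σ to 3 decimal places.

For Normal(μ,σ), the p-quantile is μ + z_p·σ. Here z_{0.14} = -1.08, z_{0.75} = 0.6745.
So -0.049 = μ − 1.08σ and 0.15 = μ + 0.6745σ.
Subtracting: σ = (0.15 − -0.049)/(0.6745 − (-1.08)) = 0.113.
Then μ = -0.049 − (-1.08)·0.113 = 0.074.

μ = 0.074, σ = 0.113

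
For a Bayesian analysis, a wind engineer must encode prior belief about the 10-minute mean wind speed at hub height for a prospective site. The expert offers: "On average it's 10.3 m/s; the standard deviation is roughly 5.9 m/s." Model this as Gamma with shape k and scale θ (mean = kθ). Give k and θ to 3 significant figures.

For Gamma(k, scale θ): mean = kθ, variance = kθ², so CV = 1/√k.
CV = SD/mean = 5.9/10.3 = 0.5728, hence k = 1/CV² = 3.05.
Then θ = mean/k = 10.3/3.05 = 3.38.

k ≈ 3.05, θ ≈ 3.38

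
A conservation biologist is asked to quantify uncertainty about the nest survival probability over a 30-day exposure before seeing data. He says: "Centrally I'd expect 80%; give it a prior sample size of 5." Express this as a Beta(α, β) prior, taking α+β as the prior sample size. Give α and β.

α = 4, β = 1

Under the effective-sample-size interpretation, Beta(α, β) has prior mean α/(α+β) and prior sample size α+β.
So α+β = 5 and α/(α+β) = 0.8, giving α = 0.8·5 = 4 and β = 5 − 4 = 1.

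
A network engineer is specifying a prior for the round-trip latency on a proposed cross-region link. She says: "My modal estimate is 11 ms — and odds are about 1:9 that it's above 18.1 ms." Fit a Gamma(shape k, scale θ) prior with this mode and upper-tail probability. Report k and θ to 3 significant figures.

Gamma(k,θ) with k>1 has mode (k−1)θ, so θ = 11/(k−1).
Need P(X < 18.1) = 0.9 with θ tied to k this way. Start at k = 2, θ = 11: P(X<18.1) ≈ 0.490.
Too low — raise k to concentrate. Iterating converges to k ≈ 8.6.
Then θ = 11/(8.6−1) ≈ 1.45.

k ≈ 8.6, θ ≈ 1.45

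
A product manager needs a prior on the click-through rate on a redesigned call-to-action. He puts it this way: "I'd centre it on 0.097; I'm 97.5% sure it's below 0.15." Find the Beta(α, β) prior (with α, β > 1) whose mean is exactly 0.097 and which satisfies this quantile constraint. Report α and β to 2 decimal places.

α ≈ 14.05, β ≈ 130.81

With mean 0.097 fixed, write α = 0.097s, β = 0.903s where s = α+β.
Need P(θ < 0.15) = 0.975 under Beta(0.097s, 0.903s). Normal approximation: (q−m)/√(m(1−m)/s) ≈ z_{0.975} = 1.96, so s ≈ 0.097·0.903·(1.96)²/(0.15−0.097)² = 119.8.
At s = 119.8: P(θ<0.15) ≈ 0.964. Adjusting to match 0.975 gives s ≈ 144.86.
So α = 0.097·144.86 ≈ 14.05, β = 0.903·144.86 ≈ 130.81.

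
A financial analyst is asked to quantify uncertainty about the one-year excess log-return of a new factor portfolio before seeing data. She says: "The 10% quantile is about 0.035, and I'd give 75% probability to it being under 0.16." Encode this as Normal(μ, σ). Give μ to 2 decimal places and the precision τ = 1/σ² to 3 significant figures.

μ = 0.12, τ = 245

For Normal(μ,σ), the p-quantile is μ + z_p·σ. Here z_{0.1} = -1.282, z_{0.75} = 0.6745.
So 0.035 = μ − 1.282σ and 0.16 = μ + 0.6745σ.
Subtracting: σ = (0.16 − 0.035)/(0.6745 − (-1.282)) = 0.06.
Then μ = 0.035 − (-1.282)·0.06 = 0.12.
Precision τ = 1/σ² = 1/0.0639² = 245.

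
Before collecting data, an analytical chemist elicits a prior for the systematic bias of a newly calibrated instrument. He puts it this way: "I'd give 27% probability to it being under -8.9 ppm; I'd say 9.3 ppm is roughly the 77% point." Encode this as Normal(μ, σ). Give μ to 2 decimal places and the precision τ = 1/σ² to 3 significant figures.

The p-quantile of Normal(μ,σ) is μ + z_p·σ, with z_{0.27} = -0.6128 and z_{0.77} = 0.7388.
Eliminate σ: μ = (z₂·x₁ − z₁·x₂)/(z₂ − z₁) = (0.7388·-8.9 − (-0.6128)·9.3)/1.352 = -0.65.
Then σ = (x₂ − x₁)/(z₂ − z₁) = (9.3 − -8.9)/1.352 = 13.46.
Precision τ = 1/σ² = 1/13.46² = 0.00552.

μ = -0.65, τ = 0.00552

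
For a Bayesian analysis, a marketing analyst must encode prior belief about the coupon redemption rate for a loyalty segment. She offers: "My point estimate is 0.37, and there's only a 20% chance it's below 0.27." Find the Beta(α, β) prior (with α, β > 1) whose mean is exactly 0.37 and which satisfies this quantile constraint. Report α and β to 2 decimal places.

With mean 0.37 fixed, write α = 0.37s, β = 0.63s where s = α+β.
Need P(θ < 0.27) = 0.2 under Beta(0.37s, 0.63s). Normal approximation: (q−m)/√(m(1−m)/s) ≈ z_{0.2} = -0.842, so s ≈ 0.37·0.63·(-0.842)²/(0.27−0.37)² = 16.5.
At s = 16.5: P(θ<0.27) ≈ 0.204. Adjusting to match 0.2 gives s ≈ 17.00.
So α = 0.37·17.00 ≈ 6.29, β = 0.63·17.00 ≈ 10.71.

α ≈ 6.29, β ≈ 10.71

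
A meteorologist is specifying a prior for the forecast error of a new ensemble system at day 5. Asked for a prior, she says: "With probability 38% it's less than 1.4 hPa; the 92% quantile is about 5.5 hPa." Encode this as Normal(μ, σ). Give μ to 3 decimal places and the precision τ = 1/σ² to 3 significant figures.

μ = 2.132, τ = 0.174

For Normal(μ,σ), the p-quantile is μ + z_p·σ. Here z_{0.38} = -0.3055, z_{0.92} = 1.405.
So 1.4 = μ − 0.3055σ and 5.5 = μ + 1.405σ.
Subtracting: σ = (5.5 − 1.4)/(1.405 − (-0.3055)) = 2.397.
Then μ = 1.4 − (-0.3055)·2.397 = 2.132.
Precision τ = 1/σ² = 1/2.397² = 0.174.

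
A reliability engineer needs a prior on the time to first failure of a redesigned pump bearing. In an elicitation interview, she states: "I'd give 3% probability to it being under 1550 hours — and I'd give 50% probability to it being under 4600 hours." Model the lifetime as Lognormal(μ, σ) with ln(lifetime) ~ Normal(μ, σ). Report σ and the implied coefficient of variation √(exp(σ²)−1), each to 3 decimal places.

σ ≈ 0.578, CV ≈ 0.630

If T ~ Lognormal(μ,σ) then ln T ~ Normal(μ,σ), so the p-quantile of ln T is μ + z_p·σ.
ln(1550) = 7.346 and ln(4600) = 8.434; z_{0.03} = -1.881, z_{0.5} = 0.
σ = (8.434 − 7.346)/(0 − (-1.881)) = 0.578.
μ = 7.346 − (-1.881)·0.578 = 8.434.
CV = √(exp(σ²)−1) = √(exp(0.3345)−1) = 0.630.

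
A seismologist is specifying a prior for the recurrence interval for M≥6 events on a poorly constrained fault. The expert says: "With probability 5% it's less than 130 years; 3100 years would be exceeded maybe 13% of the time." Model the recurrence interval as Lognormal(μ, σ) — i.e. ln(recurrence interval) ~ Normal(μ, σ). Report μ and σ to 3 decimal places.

μ ≈ 6.750, σ ≈ 1.144

If T ~ Lognormal(μ,σ) then ln T ~ Normal(μ,σ), so the p-quantile of ln T is μ + z_p·σ.
ln(130) = 4.868 and ln(3100) = 8.039; z_{0.05} = -1.645, z_{0.87} = 1.126.
σ = (8.039 − 4.868)/(1.126 − (-1.645)) = 1.144.
μ = 4.868 − (-1.645)·1.144 = 6.750.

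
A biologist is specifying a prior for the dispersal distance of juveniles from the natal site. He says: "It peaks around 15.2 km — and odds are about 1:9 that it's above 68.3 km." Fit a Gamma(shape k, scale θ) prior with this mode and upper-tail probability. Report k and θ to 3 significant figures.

k ≈ 1.8, θ ≈ 19

Gamma(k,θ) with k>1 has mode (k−1)θ, so θ = 15.2/(k−1).
Need P(X < 68.3) = 0.9 with θ tied to k this way. Start at k = 2, θ = 15.2: P(X<68.3) ≈ 0.939.
Too high — lower k to spread out. Iterating converges to k ≈ 1.8.
Then θ = 15.2/(1.8−1) ≈ 19.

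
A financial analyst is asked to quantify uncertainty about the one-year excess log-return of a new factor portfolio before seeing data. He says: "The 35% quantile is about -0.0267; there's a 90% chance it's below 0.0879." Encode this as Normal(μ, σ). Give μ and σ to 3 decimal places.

The p-quantile of Normal(μ,σ) is μ + z_p·σ, with z_{0.35} = -0.3853 and z_{0.9} = 1.282.
Eliminate σ: μ = (z₂·x₁ − z₁·x₂)/(z₂ − z₁) = (1.282·-0.0267 − (-0.3853)·0.0879)/1.667 = -0.000.
Then σ = (x₂ − x₁)/(z₂ − z₁) = (0.0879 − -0.0267)/1.667 = 0.069.

μ = -0.000, σ = 0.069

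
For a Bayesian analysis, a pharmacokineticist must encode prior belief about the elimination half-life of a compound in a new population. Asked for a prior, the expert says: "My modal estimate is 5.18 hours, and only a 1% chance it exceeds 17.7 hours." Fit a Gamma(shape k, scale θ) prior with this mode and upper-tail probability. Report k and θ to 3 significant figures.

Gamma(k,θ) with k>1 has mode (k−1)θ, so θ = 5.18/(k−1).
Need P(X < 17.7) = 0.99 with θ tied to k this way. Start at k = 2, θ = 5.18: P(X<17.7) ≈ 0.855.
Too low — raise k to concentrate. Iterating converges to k ≈ 3.89.
Then θ = 5.18/(3.89−1) ≈ 1.79.

k ≈ 3.89, θ ≈ 1.79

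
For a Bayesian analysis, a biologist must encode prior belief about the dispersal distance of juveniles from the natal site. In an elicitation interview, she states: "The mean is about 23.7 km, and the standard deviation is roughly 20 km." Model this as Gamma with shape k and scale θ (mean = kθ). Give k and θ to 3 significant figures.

k ≈ 1.4, θ ≈ 16.9

For Gamma(k, scale θ): mean = kθ, variance = kθ², so CV = 1/√k.
CV = SD/mean = 20/23.7 = 0.8439, hence k = 1/CV² = 1.4.
Then θ = mean/k = 23.7/1.4 = 16.9.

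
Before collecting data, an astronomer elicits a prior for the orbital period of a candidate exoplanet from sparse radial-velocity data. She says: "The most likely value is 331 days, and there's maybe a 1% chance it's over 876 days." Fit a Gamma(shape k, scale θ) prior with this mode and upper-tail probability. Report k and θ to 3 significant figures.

k ≈ 5.89, θ ≈ 67.6

Gamma(k,θ) with k>1 has mode (k−1)θ, so θ = 331/(k−1).
Need P(X < 876) = 0.99 with θ tied to k this way. Start at k = 2, θ = 331: P(X<876) ≈ 0.741.
Too low — raise k to concentrate. Iterating converges to k ≈ 5.89.
Then θ = 331/(5.89−1) ≈ 67.6.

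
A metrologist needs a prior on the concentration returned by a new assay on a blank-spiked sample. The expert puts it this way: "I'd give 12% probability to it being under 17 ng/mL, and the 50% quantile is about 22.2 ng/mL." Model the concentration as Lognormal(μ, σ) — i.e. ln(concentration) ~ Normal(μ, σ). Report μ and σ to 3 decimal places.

If T ~ Lognormal(μ,σ) then ln T ~ Normal(μ,σ), so the p-quantile of ln T is μ + z_p·σ.
ln(17) = 2.833 and ln(22.2) = 3.1; z_{0.12} = -1.175, z_{0.5} = 0.
σ = (3.1 − 2.833)/(0 − (-1.175)) = 0.227.
μ = 2.833 − (-1.175)·0.227 = 3.100.

μ ≈ 3.100, σ ≈ 0.227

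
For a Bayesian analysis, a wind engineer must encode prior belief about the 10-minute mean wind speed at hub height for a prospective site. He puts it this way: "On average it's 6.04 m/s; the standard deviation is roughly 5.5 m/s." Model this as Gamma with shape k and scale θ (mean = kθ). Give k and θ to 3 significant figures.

k ≈ 1.21, θ ≈ 5.01

For Gamma(k, scale θ): mean = kθ, variance = kθ², so CV = 1/√k.
CV = SD/mean = 5.5/6.04 = 0.9106, hence k = 1/CV² = 1.21.
Then θ = mean/k = 6.04/1.21 = 5.01.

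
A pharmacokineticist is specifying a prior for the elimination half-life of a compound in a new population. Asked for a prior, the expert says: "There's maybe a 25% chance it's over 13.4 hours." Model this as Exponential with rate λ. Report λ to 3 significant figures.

P(T > 13.4) = e^(−λ·13.4) = 0.25, so λ = −ln(0.25)/13.4 = 0.103.

λ ≈ 0.103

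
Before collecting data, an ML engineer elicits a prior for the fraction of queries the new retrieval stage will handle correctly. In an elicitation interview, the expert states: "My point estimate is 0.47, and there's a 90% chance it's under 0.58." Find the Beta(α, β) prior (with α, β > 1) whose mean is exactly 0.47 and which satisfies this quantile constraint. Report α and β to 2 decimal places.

α ≈ 15.85, β ≈ 17.87

With mean 0.47 fixed, write α = 0.47s, β = 0.53s where s = α+β.
Need P(θ < 0.58) = 0.9 under Beta(0.47s, 0.53s). Normal approximation: (q−m)/√(m(1−m)/s) ≈ z_{0.9} = 1.28, so s ≈ 0.47·0.53·(1.28)²/(0.58−0.47)² = 33.8.
At s = 33.8: P(θ<0.58) ≈ 0.900. Adjusting to match 0.9 gives s ≈ 33.72.
So α = 0.47·33.72 ≈ 15.85, β = 0.53·33.72 ≈ 17.87.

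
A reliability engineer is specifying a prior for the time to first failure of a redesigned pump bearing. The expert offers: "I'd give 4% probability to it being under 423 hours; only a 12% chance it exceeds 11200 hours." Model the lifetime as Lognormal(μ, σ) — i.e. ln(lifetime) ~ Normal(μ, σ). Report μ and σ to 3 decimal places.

If T ~ Lognormal(μ,σ) then ln T ~ Normal(μ,σ), so the p-quantile of ln T is μ + z_p·σ.
ln(423) = 6.047 and ln(11200) = 9.324; z_{0.04} = -1.751, z_{0.88} = 1.175.
σ = (9.324 − 6.047)/(1.175 − (-1.751)) = 1.120.
μ = 6.047 − (-1.751)·1.120 = 8.008.

μ ≈ 8.008, σ ≈ 1.120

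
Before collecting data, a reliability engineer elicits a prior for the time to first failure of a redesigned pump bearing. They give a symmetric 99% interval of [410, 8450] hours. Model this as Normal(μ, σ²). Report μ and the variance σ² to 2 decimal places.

A symmetric 99% interval runs μ ± z·σ with z = 2.576.
Half-width = 4020, so σ = 4020/2.576 = 1560.662 and σ² = 2435667.20.
μ is the interval midpoint, 4430.00.

μ = 4430.00, σ² = 2435667.20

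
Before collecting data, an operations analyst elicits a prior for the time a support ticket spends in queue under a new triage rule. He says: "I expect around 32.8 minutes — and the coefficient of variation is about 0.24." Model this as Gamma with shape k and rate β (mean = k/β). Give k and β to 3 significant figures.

k ≈ 17.4, β ≈ 0.529

For Gamma(k, rate β): mean = k/β, variance = k/β², so CV = 1/√k.
CV = 0.24, hence k = 1/CV² = 17.4.
Then β = k/mean = 17.4/32.8 = 0.529.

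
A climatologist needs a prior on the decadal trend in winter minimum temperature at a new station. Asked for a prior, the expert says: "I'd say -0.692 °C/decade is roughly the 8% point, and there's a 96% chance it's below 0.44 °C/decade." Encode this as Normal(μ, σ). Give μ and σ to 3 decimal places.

For Normal(μ,σ), the p-quantile is μ + z_p·σ. Here z_{0.08} = -1.405, z_{0.96} = 1.751.
So -0.692 = μ − 1.405σ and 0.44 = μ + 1.751σ.
Subtracting: σ = (0.44 − -0.692)/(1.751 − (-1.405)) = 0.359.
Then μ = -0.692 − (-1.405)·0.359 = -0.188.

μ = -0.188, σ = 0.359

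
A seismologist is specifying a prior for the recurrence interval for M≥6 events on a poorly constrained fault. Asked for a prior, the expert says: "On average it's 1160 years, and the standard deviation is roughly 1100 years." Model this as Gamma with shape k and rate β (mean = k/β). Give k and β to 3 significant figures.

k ≈ 1.11, β ≈ 0.000959

For Gamma(k, rate β): mean = k/β, variance = k/β², so CV = 1/√k.
CV = SD/mean = 1100/1160 = 0.9483, hence k = 1/CV² = 1.11.
Then β = k/mean = 1.11/1160 = 0.000959.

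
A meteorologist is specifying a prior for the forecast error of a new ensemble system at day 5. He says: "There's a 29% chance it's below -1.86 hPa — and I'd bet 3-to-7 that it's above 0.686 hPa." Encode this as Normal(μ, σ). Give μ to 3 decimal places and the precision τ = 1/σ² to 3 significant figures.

The p-quantile of Normal(μ,σ) is μ + z_p·σ, with z_{0.29} = -0.5534 and z_{0.7} = 0.5244.
Eliminate σ: μ = (z₂·x₁ − z₁·x₂)/(z₂ − z₁) = (0.5244·-1.86 − (-0.5534)·0.686)/1.078 = -0.553.
Then σ = (x₂ − x₁)/(z₂ − z₁) = (0.686 − -1.86)/1.078 = 2.362.
Precision τ = 1/σ² = 1/2.362² = 0.179.

μ = -0.553, τ = 0.179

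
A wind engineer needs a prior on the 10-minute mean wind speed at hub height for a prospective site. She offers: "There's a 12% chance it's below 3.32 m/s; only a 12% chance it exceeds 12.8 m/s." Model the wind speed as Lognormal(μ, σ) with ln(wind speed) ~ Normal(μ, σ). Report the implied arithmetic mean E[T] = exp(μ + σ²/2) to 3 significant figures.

If T ~ Lognormal(μ,σ) then ln T ~ Normal(μ,σ), so the p-quantile of ln T is μ + z_p·σ.
ln(3.32) = 1.2 and ln(12.8) = 2.549; z_{0.12} = -1.175, z_{0.88} = 1.175.
σ = (2.549 − 1.2)/(1.175 − (-1.175)) = 0.574.
μ = 1.2 − (-1.175)·0.574 = 1.875.
E[T] = exp(μ + σ²/2) = exp(1.875 + 0.1649) = 7.69 m/s.

E[T] ≈ 7.69 m/s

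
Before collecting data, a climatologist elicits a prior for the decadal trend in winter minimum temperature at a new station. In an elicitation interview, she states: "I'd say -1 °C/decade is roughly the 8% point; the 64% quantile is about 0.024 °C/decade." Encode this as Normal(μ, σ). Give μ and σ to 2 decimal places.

The p-quantile of Normal(μ,σ) is μ + z_p·σ, with z_{0.08} = -1.405 and z_{0.64} = 0.3585.
Eliminate σ: μ = (z₂·x₁ − z₁·x₂)/(z₂ − z₁) = (0.3585·-1 − (-1.405)·0.024)/1.764 = -0.18.
Then σ = (x₂ − x₁)/(z₂ − z₁) = (0.024 − -1)/1.764 = 0.58.

μ = -0.18, σ = 0.58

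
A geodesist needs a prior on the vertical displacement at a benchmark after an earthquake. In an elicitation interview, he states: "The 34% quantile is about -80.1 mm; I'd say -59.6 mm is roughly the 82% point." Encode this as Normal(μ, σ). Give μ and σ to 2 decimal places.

μ = -73.73, σ = 15.44

For Normal(μ,σ), the p-quantile is μ + z_p·σ. Here z_{0.34} = -0.4125, z_{0.82} = 0.9154.
So -80.1 = μ − 0.4125σ and -59.6 = μ + 0.9154σ.
Subtracting: σ = (-59.6 − -80.1)/(0.9154 − (-0.4125)) = 15.44.
Then μ = -80.1 − (-0.4125)·15.44 = -73.73.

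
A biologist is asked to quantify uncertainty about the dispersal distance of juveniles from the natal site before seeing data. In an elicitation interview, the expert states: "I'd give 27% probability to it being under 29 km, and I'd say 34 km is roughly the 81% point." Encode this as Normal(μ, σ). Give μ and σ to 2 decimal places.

μ = 31.06, σ = 3.35

The p-quantile of Normal(μ,σ) is μ + z_p·σ, with z_{0.27} = -0.6128 and z_{0.81} = 0.8779.
Eliminate σ: μ = (z₂·x₁ − z₁·x₂)/(z₂ − z₁) = (0.8779·29 − (-0.6128)·34)/1.491 = 31.06.
Then σ = (x₂ − x₁)/(z₂ − z₁) = (34 − 29)/1.491 = 3.35.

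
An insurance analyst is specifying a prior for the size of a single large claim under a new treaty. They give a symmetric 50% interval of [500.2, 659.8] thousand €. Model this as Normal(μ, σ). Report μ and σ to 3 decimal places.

μ = 580.000, σ = 118.312

A symmetric 50% interval runs μ ± z·σ with z = 0.6745.
Half-width = 79.8, so σ = 79.8/0.6745 = 118.312.
μ is the interval midpoint, 580.000.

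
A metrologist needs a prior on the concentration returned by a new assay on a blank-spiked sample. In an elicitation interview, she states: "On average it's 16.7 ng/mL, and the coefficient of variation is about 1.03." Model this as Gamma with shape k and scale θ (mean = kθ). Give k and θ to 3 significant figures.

k ≈ 0.943, θ ≈ 17.7

For Gamma(k, scale θ): mean = kθ, variance = kθ², so CV = 1/√k.
CV = 1.03, hence k = 1/CV² = 0.943.
Then θ = mean/k = 16.7/0.943 = 17.7.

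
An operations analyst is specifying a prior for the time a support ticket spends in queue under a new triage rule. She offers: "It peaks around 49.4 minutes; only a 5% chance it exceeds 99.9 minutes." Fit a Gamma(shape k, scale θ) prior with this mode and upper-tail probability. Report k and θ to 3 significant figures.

Gamma(k,θ) with k>1 has mode (k−1)θ, so θ = 49.4/(k−1).
Need P(X < 99.9) = 0.95 with θ tied to k this way. Start at k = 2, θ = 49.4: P(X<99.9) ≈ 0.600.
Too low — raise k to concentrate. Iterating converges to k ≈ 6.58.
Then θ = 49.4/(6.58−1) ≈ 8.85.

k ≈ 6.58, θ ≈ 8.85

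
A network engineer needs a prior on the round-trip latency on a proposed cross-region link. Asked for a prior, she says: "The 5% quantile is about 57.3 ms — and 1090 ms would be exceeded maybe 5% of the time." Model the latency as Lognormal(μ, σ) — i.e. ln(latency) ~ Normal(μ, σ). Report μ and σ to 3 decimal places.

If T ~ Lognormal(μ,σ) then ln T ~ Normal(μ,σ), so the p-quantile of ln T is μ + z_p·σ.
ln(57.3) = 4.048 and ln(1090) = 6.994; z_{0.05} = -1.645, z_{0.95} = 1.645.
σ = (6.994 − 4.048)/(1.645 − (-1.645)) = 0.895.
μ = 4.048 − (-1.645)·0.895 = 5.521.

μ ≈ 5.521, σ ≈ 0.895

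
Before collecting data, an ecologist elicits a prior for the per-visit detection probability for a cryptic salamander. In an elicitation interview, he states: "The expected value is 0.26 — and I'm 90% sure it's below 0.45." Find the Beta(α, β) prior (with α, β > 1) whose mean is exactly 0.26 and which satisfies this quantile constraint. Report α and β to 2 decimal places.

With mean 0.26 fixed, write α = 0.26s, β = 0.74s where s = α+β.
Need P(θ < 0.45) = 0.9 under Beta(0.26s, 0.74s). Normal approximation: (q−m)/√(m(1−m)/s) ≈ z_{0.9} = 1.28, so s ≈ 0.26·0.74·(1.28)²/(0.45−0.26)² = 8.8.
At s = 8.8: P(θ<0.45) ≈ 0.894. Adjusting to match 0.9 gives s ≈ 9.30.
So α = 0.26·9.30 ≈ 2.42, β = 0.74·9.30 ≈ 6.88.

α ≈ 2.42, β ≈ 6.88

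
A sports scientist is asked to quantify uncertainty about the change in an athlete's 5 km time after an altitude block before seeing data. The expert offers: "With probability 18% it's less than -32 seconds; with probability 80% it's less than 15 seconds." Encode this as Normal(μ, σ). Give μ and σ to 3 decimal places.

μ = -7.514, σ = 26.750

For Normal(μ,σ), the p-quantile is μ + z_p·σ. Here z_{0.18} = -0.9154, z_{0.8} = 0.8416.
So -32 = μ − 0.9154σ and 15 = μ + 0.8416σ.
Subtracting: σ = (15 − -32)/(0.8416 − (-0.9154)) = 26.750.
Then μ = -32 − (-0.9154)·26.750 = -7.514.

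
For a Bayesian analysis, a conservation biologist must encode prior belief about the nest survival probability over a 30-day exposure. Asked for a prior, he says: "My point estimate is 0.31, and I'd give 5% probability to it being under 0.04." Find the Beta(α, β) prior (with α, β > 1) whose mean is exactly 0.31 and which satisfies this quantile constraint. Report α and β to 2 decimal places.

α ≈ 1.34, β ≈ 2.97

With mean 0.31 fixed, write α = 0.31s, β = 0.69s where s = α+β.
Need P(θ < 0.04) = 0.05 under Beta(0.31s, 0.69s). Normal approximation: (q−m)/√(m(1−m)/s) ≈ z_{0.05} = -1.64, so s ≈ 0.31·0.69·(-1.64)²/(0.04−0.31)² = 7.9.
At s = 7.9: P(θ<0.04) ≈ 0.009. Adjusting to match 0.05 gives s ≈ 4.31.
So α = 0.31·4.31 ≈ 1.34, β = 0.69·4.31 ≈ 2.97.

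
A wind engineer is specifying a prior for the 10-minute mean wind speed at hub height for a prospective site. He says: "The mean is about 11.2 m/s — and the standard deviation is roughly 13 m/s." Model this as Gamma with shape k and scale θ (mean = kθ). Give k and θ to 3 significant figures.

k ≈ 0.742, θ ≈ 15.1

For Gamma(k, scale θ): mean = kθ, variance = kθ², so CV = 1/√k.
CV = SD/mean = 13/11.2 = 1.161, hence k = 1/CV² = 0.742.
Then θ = mean/k = 11.2/0.742 = 15.1.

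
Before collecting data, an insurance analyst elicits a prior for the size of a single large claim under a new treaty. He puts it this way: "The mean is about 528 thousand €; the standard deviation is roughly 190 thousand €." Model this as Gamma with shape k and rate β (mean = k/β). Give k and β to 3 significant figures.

For Gamma(k, rate β): mean = k/β, variance = k/β², so CV = 1/√k.
CV = SD/mean = 190/528 = 0.3598, hence k = 1/CV² = 7.72.
Then β = k/mean = 7.72/528 = 0.0146.

k ≈ 7.72, β ≈ 0.0146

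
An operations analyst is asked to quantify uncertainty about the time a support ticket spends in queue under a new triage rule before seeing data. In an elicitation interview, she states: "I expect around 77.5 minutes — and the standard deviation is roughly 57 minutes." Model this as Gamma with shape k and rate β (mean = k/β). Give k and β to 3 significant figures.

For Gamma(k, rate β): mean = k/β, variance = k/β², so CV = 1/√k.
CV = SD/mean = 57/77.5 = 0.7355, hence k = 1/CV² = 1.85.
Then β = k/mean = 1.85/77.5 = 0.0239.

k ≈ 1.85, β ≈ 0.0239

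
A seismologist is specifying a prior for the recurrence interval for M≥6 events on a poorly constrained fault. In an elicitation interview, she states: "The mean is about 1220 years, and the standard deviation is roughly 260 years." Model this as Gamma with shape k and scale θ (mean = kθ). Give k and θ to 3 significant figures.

k ≈ 22, θ ≈ 55.4

For Gamma(k, scale θ): mean = kθ, variance = kθ², so CV = 1/√k.
CV = SD/mean = 260/1220 = 0.2131, hence k = 1/CV² = 22.
Then θ = mean/k = 1220/22 = 55.4.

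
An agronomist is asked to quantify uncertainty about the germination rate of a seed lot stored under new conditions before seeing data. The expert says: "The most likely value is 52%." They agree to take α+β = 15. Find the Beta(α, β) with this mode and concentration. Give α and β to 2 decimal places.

α = 7.76, β = 7.24

For α,β > 1 the Beta mode is (α−1)/(α+β−2). With α+β = 15, the mode is (α−1)/13.
Set (α−1)/13 = 0.52 → α = 1 + 0.52·13 = 7.76.
β = 15 − α = 7.24.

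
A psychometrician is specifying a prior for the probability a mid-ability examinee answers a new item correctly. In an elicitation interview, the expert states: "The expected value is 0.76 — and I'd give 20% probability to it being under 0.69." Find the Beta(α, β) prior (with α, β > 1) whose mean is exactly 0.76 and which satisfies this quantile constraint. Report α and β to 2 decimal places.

α ≈ 18.67, β ≈ 5.90

With mean 0.76 fixed, write α = 0.76s, β = 0.24s where s = α+β.
Need P(θ < 0.69) = 0.2 under Beta(0.76s, 0.24s). Normal approximation: (q−m)/√(m(1−m)/s) ≈ z_{0.2} = -0.842, so s ≈ 0.76·0.24·(-0.842)²/(0.69−0.76)² = 26.4.
At s = 26.4: P(θ<0.69) ≈ 0.193. Adjusting to match 0.2 gives s ≈ 24.57.
So α = 0.76·24.57 ≈ 18.67, β = 0.24·24.57 ≈ 5.90.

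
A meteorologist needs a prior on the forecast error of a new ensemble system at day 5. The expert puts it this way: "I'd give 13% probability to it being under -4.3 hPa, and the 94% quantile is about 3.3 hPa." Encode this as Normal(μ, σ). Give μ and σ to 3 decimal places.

μ = -1.107, σ = 2.835

The p-quantile of Normal(μ,σ) is μ + z_p·σ, with z_{0.13} = -1.126 and z_{0.94} = 1.555.
Eliminate σ: μ = (z₂·x₁ − z₁·x₂)/(z₂ − z₁) = (1.555·-4.3 − (-1.126)·3.3)/2.681 = -1.107.
Then σ = (x₂ − x₁)/(z₂ − z₁) = (3.3 − -4.3)/2.681 = 2.835.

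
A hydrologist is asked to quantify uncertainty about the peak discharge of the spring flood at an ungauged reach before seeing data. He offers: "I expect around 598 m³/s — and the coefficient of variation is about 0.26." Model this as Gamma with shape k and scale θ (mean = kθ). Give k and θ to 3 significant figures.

For Gamma(k, scale θ): mean = kθ, variance = kθ², so CV = 1/√k.
CV = 0.26, hence k = 1/CV² = 14.8.
Then θ = mean/k = 598/14.8 = 40.4.

k ≈ 14.8, θ ≈ 40.4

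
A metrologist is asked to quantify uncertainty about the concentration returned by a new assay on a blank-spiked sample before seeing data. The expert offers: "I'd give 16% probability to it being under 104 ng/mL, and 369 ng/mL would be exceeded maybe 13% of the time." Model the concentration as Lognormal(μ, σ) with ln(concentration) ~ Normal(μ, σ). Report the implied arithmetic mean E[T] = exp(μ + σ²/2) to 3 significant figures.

E[T] ≈ 225 ng/mL

If T ~ Lognormal(μ,σ) then ln T ~ Normal(μ,σ), so the p-quantile of ln T is μ + z_p·σ.
ln(104) = 4.644 and ln(369) = 5.911; z_{0.16} = -0.9945, z_{0.87} = 1.126.
σ = (5.911 − 4.644)/(1.126 − (-0.9945)) = 0.597.
μ = 4.644 − (-0.9945)·0.597 = 5.238.
E[T] = exp(μ + σ²/2) = exp(5.238 + 0.1783) = 225 ng/mL.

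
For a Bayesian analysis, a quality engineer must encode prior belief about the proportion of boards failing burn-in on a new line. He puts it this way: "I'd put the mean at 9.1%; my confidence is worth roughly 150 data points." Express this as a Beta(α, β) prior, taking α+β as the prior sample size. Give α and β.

Under the effective-sample-size interpretation, Beta(α, β) has prior mean α/(α+β) and prior sample size α+β.
So α+β = 150 and α/(α+β) = 0.091, giving α = 0.091·150 = 13.65 and β = 150 − 13.65 = 136.35.

α = 13.65, β = 136.35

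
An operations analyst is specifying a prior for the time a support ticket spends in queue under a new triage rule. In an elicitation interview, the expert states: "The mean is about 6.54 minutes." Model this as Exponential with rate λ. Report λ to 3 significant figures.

Exponential mean = 1/λ, so λ = 1/6.54 = 0.153.

λ ≈ 0.153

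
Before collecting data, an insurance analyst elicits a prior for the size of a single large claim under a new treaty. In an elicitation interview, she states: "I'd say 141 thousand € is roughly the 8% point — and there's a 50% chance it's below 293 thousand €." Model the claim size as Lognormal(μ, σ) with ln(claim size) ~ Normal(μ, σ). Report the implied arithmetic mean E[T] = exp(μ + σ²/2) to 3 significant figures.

If T ~ Lognormal(μ,σ) then ln T ~ Normal(μ,σ), so the p-quantile of ln T is μ + z_p·σ.
ln(141) = 4.949 and ln(293) = 5.68; z_{0.08} = -1.405, z_{0.5} = 0.
σ = (5.68 − 4.949)/(0 − (-1.405)) = 0.521.
μ = 4.949 − (-1.405)·0.521 = 5.680.
E[T] = exp(μ + σ²/2) = exp(5.680 + 0.1355) = 336 thousand €.

E[T] ≈ 336 thousand €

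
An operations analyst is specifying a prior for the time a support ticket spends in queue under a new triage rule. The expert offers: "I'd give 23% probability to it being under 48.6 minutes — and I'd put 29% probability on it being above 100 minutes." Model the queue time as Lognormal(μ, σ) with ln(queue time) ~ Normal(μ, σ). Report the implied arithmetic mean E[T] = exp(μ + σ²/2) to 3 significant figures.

If T ~ Lognormal(μ,σ) then ln T ~ Normal(μ,σ), so the p-quantile of ln T is μ + z_p·σ.
ln(48.6) = 3.884 and ln(100) = 4.605; z_{0.23} = -0.7388, z_{0.71} = 0.5534.
σ = (4.605 − 3.884)/(0.5534 − (-0.7388)) = 0.558.
μ = 3.884 − (-0.7388)·0.558 = 4.296.
E[T] = exp(μ + σ²/2) = exp(4.296 + 0.1559) = 85.8 minutes.

E[T] ≈ 85.8 minutes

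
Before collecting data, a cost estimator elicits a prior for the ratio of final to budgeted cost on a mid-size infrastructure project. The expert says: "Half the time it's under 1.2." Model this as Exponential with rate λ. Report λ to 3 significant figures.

Exponential median = ln 2 / λ, so λ = ln 2 / 1.2 = 0.578.

λ ≈ 0.578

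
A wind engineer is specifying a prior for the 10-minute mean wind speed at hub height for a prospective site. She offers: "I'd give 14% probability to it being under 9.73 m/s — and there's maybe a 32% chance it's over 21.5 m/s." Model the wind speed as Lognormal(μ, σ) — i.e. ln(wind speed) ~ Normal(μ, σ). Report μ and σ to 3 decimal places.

μ ≈ 2.829, σ ≈ 0.512

If T ~ Lognormal(μ,σ) then ln T ~ Normal(μ,σ), so the p-quantile of ln T is μ + z_p·σ.
ln(9.73) = 2.275 and ln(21.5) = 3.068; z_{0.14} = -1.08, z_{0.68} = 0.4677.
σ = (3.068 − 2.275)/(0.4677 − (-1.08)) = 0.512.
μ = 2.275 − (-1.08)·0.512 = 2.829.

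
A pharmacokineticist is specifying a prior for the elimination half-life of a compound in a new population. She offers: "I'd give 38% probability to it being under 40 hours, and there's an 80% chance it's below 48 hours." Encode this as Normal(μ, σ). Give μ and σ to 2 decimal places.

μ = 42.13, σ = 6.97

The p-quantile of Normal(μ,σ) is μ + z_p·σ, with z_{0.38} = -0.3055 and z_{0.8} = 0.8416.
Eliminate σ: μ = (z₂·x₁ − z₁·x₂)/(z₂ − z₁) = (0.8416·40 − (-0.3055)·48)/1.147 = 42.13.
Then σ = (x₂ − x₁)/(z₂ − z₁) = (48 − 40)/1.147 = 6.97.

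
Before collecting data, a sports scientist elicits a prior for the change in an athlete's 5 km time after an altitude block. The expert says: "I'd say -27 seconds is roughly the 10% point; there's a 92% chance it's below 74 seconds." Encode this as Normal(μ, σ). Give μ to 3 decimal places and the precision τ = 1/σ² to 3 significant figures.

μ = 21.178, τ = 0.000708

The p-quantile of Normal(μ,σ) is μ + z_p·σ, with z_{0.1} = -1.282 and z_{0.92} = 1.405.
Eliminate σ: μ = (z₂·x₁ − z₁·x₂)/(z₂ − z₁) = (1.405·-27 − (-1.282)·74)/2.687 = 21.178.
Then σ = (x₂ − x₁)/(z₂ − z₁) = (74 − -27)/2.687 = 37.594.
Precision τ = 1/σ² = 1/37.59² = 0.000708.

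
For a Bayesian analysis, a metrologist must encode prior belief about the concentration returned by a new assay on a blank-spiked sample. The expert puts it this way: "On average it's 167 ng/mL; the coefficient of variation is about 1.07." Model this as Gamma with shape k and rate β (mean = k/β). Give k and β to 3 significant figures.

k ≈ 0.873, β ≈ 0.00523

For Gamma(k, rate β): mean = k/β, variance = k/β², so CV = 1/√k.
CV = 1.07, hence k = 1/CV² = 0.873.
Then β = k/mean = 0.873/167 = 0.00523.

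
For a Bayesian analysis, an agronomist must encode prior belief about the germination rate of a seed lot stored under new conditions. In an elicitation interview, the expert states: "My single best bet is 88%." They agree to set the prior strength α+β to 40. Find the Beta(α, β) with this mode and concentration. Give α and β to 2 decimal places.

For α,β > 1 the Beta mode is (α−1)/(α+β−2). With α+β = 40, the mode is (α−1)/38.
Set (α−1)/38 = 0.88 → α = 1 + 0.88·38 = 34.44.
β = 40 − α = 5.56.

α = 34.44, β = 5.56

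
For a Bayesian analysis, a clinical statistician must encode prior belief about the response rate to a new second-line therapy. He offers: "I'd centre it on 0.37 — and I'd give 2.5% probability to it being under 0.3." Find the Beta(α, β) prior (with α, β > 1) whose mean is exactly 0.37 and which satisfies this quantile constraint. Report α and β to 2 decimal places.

α ≈ 64.41, β ≈ 109.68

With mean 0.37 fixed, write α = 0.37s, β = 0.63s where s = α+β.
Need P(θ < 0.3) = 0.025 under Beta(0.37s, 0.63s). Normal approximation: (q−m)/√(m(1−m)/s) ≈ z_{0.025} = -1.96, so s ≈ 0.37·0.63·(-1.96)²/(0.3−0.37)² = 182.7.
At s = 182.7: P(θ<0.3) ≈ 0.022. Adjusting to match 0.025 gives s ≈ 174.09.
So α = 0.37·174.09 ≈ 64.41, β = 0.63·174.09 ≈ 109.68.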